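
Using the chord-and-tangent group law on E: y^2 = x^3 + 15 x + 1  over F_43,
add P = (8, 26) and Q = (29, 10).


P != Q, so use the chord formula.
s = (y2 - y1) / (x2 - x1) = (27) / (21) mod 43 = 32
x3 = s^2 - x1 - x2 mod 43 = 32^2 - 8 - 29 = 41
y3 = s (x1 - x3) - y1 mod 43 = 32 * (8 - 41) - 26 = 36

P + Q = (41, 36)


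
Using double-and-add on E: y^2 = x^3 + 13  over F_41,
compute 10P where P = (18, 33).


k = 10 = 1010_2 (binary, LSB first: 0101)
Double-and-add from P = (18, 33):
  bit 0 = 0: acc unchanged = O
  bit 1 = 1: acc = O + (3, 9) = (3, 9)
  bit 2 = 0: acc unchanged = (3, 9)
  bit 3 = 1: acc = (3, 9) + (8, 22) = (22, 40)

10P = (22, 40)


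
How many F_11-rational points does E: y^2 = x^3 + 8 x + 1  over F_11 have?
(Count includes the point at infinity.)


For each x in F_11, count y with y^2 = x^3 + 8 x + 1 mod 11:
  x = 0: RHS = 1, y in [1, 10]  -> 2 point(s)
  x = 2: RHS = 3, y in [5, 6]  -> 2 point(s)
  x = 4: RHS = 9, y in [3, 8]  -> 2 point(s)
  x = 5: RHS = 1, y in [1, 10]  -> 2 point(s)
  x = 6: RHS = 1, y in [1, 10]  -> 2 point(s)
  x = 7: RHS = 4, y in [2, 9]  -> 2 point(s)
  x = 8: RHS = 5, y in [4, 7]  -> 2 point(s)
  x = 10: RHS = 3, y in [5, 6]  -> 2 point(s)
Affine points: 16. Add the point at infinity: total = 17.

#E(F_11) = 17


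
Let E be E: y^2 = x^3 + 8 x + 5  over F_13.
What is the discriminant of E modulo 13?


4 a^3 + 27 b^2 = 4*8^3 + 27*5^2 = 2048 + 675 = 2723
Delta = -16 * (2723) = -43568
Delta mod 13 = 8

Delta = 8 (mod 13)


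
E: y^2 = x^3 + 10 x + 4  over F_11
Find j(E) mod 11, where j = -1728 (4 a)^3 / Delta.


Delta = -16(4 a^3 + 27 b^2) mod 11 = 5
-1728 * (4 a)^3 = -1728 * (4*10)^3 mod 11 = 9
j = 9 * 5^(-1) mod 11 = 4

j = 4 (mod 11)


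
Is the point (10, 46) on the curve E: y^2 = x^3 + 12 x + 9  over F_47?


Check whether y^2 = x^3 + 12 x + 9 (mod 47) for (x, y) = (10, 46).
LHS: y^2 = 46^2 mod 47 = 1
RHS: x^3 + 12 x + 9 = 10^3 + 12*10 + 9 mod 47 = 1
LHS = RHS

Yes, on the curve


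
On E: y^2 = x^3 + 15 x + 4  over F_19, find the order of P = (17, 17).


Compute successive multiples of P until we hit O:
  1P = (17, 17)
  2P = (8, 3)
  3P = (18, 11)
  4P = (1, 1)
  5P = (2, 17)
  6P = (0, 2)
  7P = (6, 5)
  8P = (3, 0)
  ... (continuing to 16P)
  16P = O

ord(P) = 16


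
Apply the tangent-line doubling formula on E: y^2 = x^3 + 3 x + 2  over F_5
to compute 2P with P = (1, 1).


Doubling: s = (3 x1^2 + a) / (2 y1)
s = (3*1^2 + 3) / (2*1) mod 5 = 3
x3 = s^2 - 2 x1 mod 5 = 3^2 - 2*1 = 2
y3 = s (x1 - x3) - y1 mod 5 = 3 * (1 - 2) - 1 = 1

2P = (2, 1)


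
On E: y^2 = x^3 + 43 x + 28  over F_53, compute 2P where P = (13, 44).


Doubling: s = (3 x1^2 + a) / (2 y1)
s = (3*13^2 + 43) / (2*44) mod 53 = 46
x3 = s^2 - 2 x1 mod 53 = 46^2 - 2*13 = 23
y3 = s (x1 - x3) - y1 mod 53 = 46 * (13 - 23) - 44 = 26

2P = (23, 26)


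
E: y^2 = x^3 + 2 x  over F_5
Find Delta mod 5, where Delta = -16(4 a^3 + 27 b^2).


4 a^3 + 27 b^2 = 4*2^3 + 27*0^2 = 32 + 0 = 32
Delta = -16 * (32) = -512
Delta mod 5 = 3

Delta = 3 (mod 5)


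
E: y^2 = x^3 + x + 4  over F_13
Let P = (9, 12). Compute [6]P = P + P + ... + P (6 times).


k = 6 = 110_2 (binary, LSB first: 011)
Double-and-add from P = (9, 12):
  bit 0 = 0: acc unchanged = O
  bit 1 = 1: acc = O + (7, 4) = (7, 4)
  bit 2 = 1: acc = (7, 4) + (0, 2) = (9, 1)

6P = (9, 1)


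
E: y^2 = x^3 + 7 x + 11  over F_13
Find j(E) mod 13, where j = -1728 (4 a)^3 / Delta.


Delta = -16(4 a^3 + 27 b^2) mod 13 = 6
-1728 * (4 a)^3 = -1728 * (4*7)^3 mod 13 = 8
j = 8 * 6^(-1) mod 13 = 10

j = 10 (mod 13)


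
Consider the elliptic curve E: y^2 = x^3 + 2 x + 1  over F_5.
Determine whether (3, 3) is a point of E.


Check whether y^2 = x^3 + 2 x + 1 (mod 5) for (x, y) = (3, 3).
LHS: y^2 = 3^2 mod 5 = 4
RHS: x^3 + 2 x + 1 = 3^3 + 2*3 + 1 mod 5 = 4
LHS = RHS

Yes, on the curve


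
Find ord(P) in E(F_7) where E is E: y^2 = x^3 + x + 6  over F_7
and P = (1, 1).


Compute successive multiples of P until we hit O:
  1P = (1, 1)
  2P = (2, 4)
  3P = (6, 5)
  4P = (4, 5)
  5P = (3, 1)
  6P = (3, 6)
  7P = (4, 2)
  8P = (6, 2)
  ... (continuing to 11P)
  11P = O

ord(P) = 11


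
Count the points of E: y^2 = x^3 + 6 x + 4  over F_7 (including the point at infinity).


For each x in F_7, count y with y^2 = x^3 + 6 x + 4 mod 7:
  x = 0: RHS = 4, y in [2, 5]  -> 2 point(s)
  x = 1: RHS = 4, y in [2, 5]  -> 2 point(s)
  x = 3: RHS = 0, y in [0]  -> 1 point(s)
  x = 4: RHS = 1, y in [1, 6]  -> 2 point(s)
  x = 6: RHS = 4, y in [2, 5]  -> 2 point(s)
Affine points: 9. Add the point at infinity: total = 10.

#E(F_7) = 10


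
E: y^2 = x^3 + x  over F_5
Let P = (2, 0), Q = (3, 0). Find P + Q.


P != Q, so use the chord formula.
s = (y2 - y1) / (x2 - x1) = (0) / (1) mod 5 = 0
x3 = s^2 - x1 - x2 mod 5 = 0^2 - 2 - 3 = 0
y3 = s (x1 - x3) - y1 mod 5 = 0 * (2 - 0) - 0 = 0

P + Q = (0, 0)


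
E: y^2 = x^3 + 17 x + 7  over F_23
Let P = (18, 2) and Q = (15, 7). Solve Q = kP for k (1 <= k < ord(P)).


Enumerate multiples of P until we hit Q = (15, 7):
  1P = (18, 2)
  2P = (10, 21)
  3P = (1, 18)
  4P = (6, 7)
  5P = (7, 3)
  6P = (2, 7)
  7P = (19, 17)
  8P = (4, 1)
  9P = (3, 4)
  10P = (15, 16)
  11P = (22, 9)
  12P = (22, 14)
  13P = (15, 7)
Match found at i = 13.

k = 13


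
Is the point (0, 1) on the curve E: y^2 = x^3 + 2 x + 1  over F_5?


Check whether y^2 = x^3 + 2 x + 1 (mod 5) for (x, y) = (0, 1).
LHS: y^2 = 1^2 mod 5 = 1
RHS: x^3 + 2 x + 1 = 0^3 + 2*0 + 1 mod 5 = 1
LHS = RHS

Yes, on the curve


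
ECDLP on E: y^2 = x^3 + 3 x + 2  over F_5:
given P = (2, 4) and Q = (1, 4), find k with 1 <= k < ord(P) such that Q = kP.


Enumerate multiples of P until we hit Q = (1, 4):
  1P = (2, 4)
  2P = (1, 1)
  3P = (1, 4)
Match found at i = 3.

k = 3


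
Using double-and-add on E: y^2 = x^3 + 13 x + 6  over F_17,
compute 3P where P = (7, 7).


k = 3 = 11_2 (binary, LSB first: 11)
Double-and-add from P = (7, 7):
  bit 0 = 1: acc = O + (7, 7) = (7, 7)
  bit 1 = 1: acc = (7, 7) + (16, 14) = (3, 15)

3P = (3, 15)


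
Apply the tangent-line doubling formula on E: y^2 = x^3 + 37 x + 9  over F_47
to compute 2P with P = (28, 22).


Doubling: s = (3 x1^2 + a) / (2 y1)
s = (3*28^2 + 37) / (2*22) mod 47 = 34
x3 = s^2 - 2 x1 mod 47 = 34^2 - 2*28 = 19
y3 = s (x1 - x3) - y1 mod 47 = 34 * (28 - 19) - 22 = 2

2P = (19, 2)


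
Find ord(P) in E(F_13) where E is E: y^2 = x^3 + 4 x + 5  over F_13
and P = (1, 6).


Compute successive multiples of P until we hit O:
  1P = (1, 6)
  2P = (8, 4)
  3P = (7, 5)
  4P = (9, 4)
  5P = (12, 0)
  6P = (9, 9)
  7P = (7, 8)
  8P = (8, 9)
  ... (continuing to 10P)
  10P = O

ord(P) = 10


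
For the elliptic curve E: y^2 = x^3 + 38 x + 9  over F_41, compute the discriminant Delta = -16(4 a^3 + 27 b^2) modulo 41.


4 a^3 + 27 b^2 = 4*38^3 + 27*9^2 = 219488 + 2187 = 221675
Delta = -16 * (221675) = -3546800
Delta mod 41 = 28

Delta = 28 (mod 41)


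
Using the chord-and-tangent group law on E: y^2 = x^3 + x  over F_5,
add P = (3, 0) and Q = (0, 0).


P != Q, so use the chord formula.
s = (y2 - y1) / (x2 - x1) = (0) / (2) mod 5 = 0
x3 = s^2 - x1 - x2 mod 5 = 0^2 - 3 - 0 = 2
y3 = s (x1 - x3) - y1 mod 5 = 0 * (3 - 2) - 0 = 0

P + Q = (2, 0)


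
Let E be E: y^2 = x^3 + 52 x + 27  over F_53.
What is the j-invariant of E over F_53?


Delta = -16(4 a^3 + 27 b^2) mod 53 = 9
-1728 * (4 a)^3 = -1728 * (4*52)^3 mod 53 = 34
j = 34 * 9^(-1) mod 53 = 45

j = 45 (mod 53)


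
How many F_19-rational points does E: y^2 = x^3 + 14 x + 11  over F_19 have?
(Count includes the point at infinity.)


For each x in F_19, count y with y^2 = x^3 + 14 x + 11 mod 19:
  x = 0: RHS = 11, y in [7, 12]  -> 2 point(s)
  x = 1: RHS = 7, y in [8, 11]  -> 2 point(s)
  x = 2: RHS = 9, y in [3, 16]  -> 2 point(s)
  x = 3: RHS = 4, y in [2, 17]  -> 2 point(s)
  x = 4: RHS = 17, y in [6, 13]  -> 2 point(s)
  x = 5: RHS = 16, y in [4, 15]  -> 2 point(s)
  x = 6: RHS = 7, y in [8, 11]  -> 2 point(s)
  x = 9: RHS = 11, y in [7, 12]  -> 2 point(s)
  x = 10: RHS = 11, y in [7, 12]  -> 2 point(s)
  x = 12: RHS = 7, y in [8, 11]  -> 2 point(s)
  x = 14: RHS = 6, y in [5, 14]  -> 2 point(s)
  x = 15: RHS = 5, y in [9, 10]  -> 2 point(s)
Affine points: 24. Add the point at infinity: total = 25.

#E(F_19) = 25


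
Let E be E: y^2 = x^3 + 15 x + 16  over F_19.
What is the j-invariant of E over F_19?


Delta = -16(4 a^3 + 27 b^2) mod 19 = 18
-1728 * (4 a)^3 = -1728 * (4*15)^3 mod 19 = 8
j = 8 * 18^(-1) mod 19 = 11

j = 11 (mod 19)


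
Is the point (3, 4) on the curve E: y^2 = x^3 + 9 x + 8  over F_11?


Check whether y^2 = x^3 + 9 x + 8 (mod 11) for (x, y) = (3, 4).
LHS: y^2 = 4^2 mod 11 = 5
RHS: x^3 + 9 x + 8 = 3^3 + 9*3 + 8 mod 11 = 7
LHS != RHS

No, not on the curve


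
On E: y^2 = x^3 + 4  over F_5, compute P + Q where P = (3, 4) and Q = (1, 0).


P != Q, so use the chord formula.
s = (y2 - y1) / (x2 - x1) = (1) / (3) mod 5 = 2
x3 = s^2 - x1 - x2 mod 5 = 2^2 - 3 - 1 = 0
y3 = s (x1 - x3) - y1 mod 5 = 2 * (3 - 0) - 4 = 2

P + Q = (0, 2)


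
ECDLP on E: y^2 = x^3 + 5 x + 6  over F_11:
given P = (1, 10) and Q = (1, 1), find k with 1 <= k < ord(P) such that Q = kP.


Enumerate multiples of P until we hit Q = (1, 1):
  1P = (1, 10)
  2P = (3, 9)
  3P = (10, 0)
  4P = (3, 2)
  5P = (1, 1)
Match found at i = 5.

k = 5


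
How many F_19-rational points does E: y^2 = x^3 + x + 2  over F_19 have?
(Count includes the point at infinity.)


For each x in F_19, count y with y^2 = x^3 + 1 x + 2 mod 19:
  x = 1: RHS = 4, y in [2, 17]  -> 2 point(s)
  x = 8: RHS = 9, y in [3, 16]  -> 2 point(s)
  x = 10: RHS = 5, y in [9, 10]  -> 2 point(s)
  x = 14: RHS = 5, y in [9, 10]  -> 2 point(s)
  x = 17: RHS = 11, y in [7, 12]  -> 2 point(s)
  x = 18: RHS = 0, y in [0]  -> 1 point(s)
Affine points: 11. Add the point at infinity: total = 12.

#E(F_19) = 12


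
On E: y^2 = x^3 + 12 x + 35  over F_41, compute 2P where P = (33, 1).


Doubling: s = (3 x1^2 + a) / (2 y1)
s = (3*33^2 + 12) / (2*1) mod 41 = 20
x3 = s^2 - 2 x1 mod 41 = 20^2 - 2*33 = 6
y3 = s (x1 - x3) - y1 mod 41 = 20 * (33 - 6) - 1 = 6

2P = (6, 6)


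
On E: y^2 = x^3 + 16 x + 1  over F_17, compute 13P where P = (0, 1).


k = 13 = 1101_2 (binary, LSB first: 1011)
Double-and-add from P = (0, 1):
  bit 0 = 1: acc = O + (0, 1) = (0, 1)
  bit 1 = 0: acc unchanged = (0, 1)
  bit 2 = 1: acc = (0, 1) + (16, 1) = (1, 16)
  bit 3 = 1: acc = (1, 16) + (3, 12) = (0, 16)

13P = (0, 16)


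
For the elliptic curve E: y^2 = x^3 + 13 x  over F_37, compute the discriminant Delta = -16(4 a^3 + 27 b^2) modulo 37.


4 a^3 + 27 b^2 = 4*13^3 + 27*0^2 = 8788 + 0 = 8788
Delta = -16 * (8788) = -140608
Delta mod 37 = 29

Delta = 29 (mod 37)


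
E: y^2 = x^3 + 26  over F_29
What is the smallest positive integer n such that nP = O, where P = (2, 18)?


Compute successive multiples of P until we hit O:
  1P = (2, 18)
  2P = (9, 28)
  3P = (23, 10)
  4P = (5, 8)
  5P = (17, 3)
  6P = (11, 20)
  7P = (25, 22)
  8P = (25, 7)
  ... (continuing to 15P)
  15P = O

ord(P) = 15


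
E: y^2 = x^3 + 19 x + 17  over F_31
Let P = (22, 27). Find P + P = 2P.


Doubling: s = (3 x1^2 + a) / (2 y1)
s = (3*22^2 + 19) / (2*27) mod 31 = 6
x3 = s^2 - 2 x1 mod 31 = 6^2 - 2*22 = 23
y3 = s (x1 - x3) - y1 mod 31 = 6 * (22 - 23) - 27 = 29

2P = (23, 29)


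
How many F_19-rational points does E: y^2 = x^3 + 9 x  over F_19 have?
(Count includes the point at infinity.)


For each x in F_19, count y with y^2 = x^3 + 9 x + 0 mod 19:
  x = 0: RHS = 0, y in [0]  -> 1 point(s)
  x = 2: RHS = 7, y in [8, 11]  -> 2 point(s)
  x = 3: RHS = 16, y in [4, 15]  -> 2 point(s)
  x = 4: RHS = 5, y in [9, 10]  -> 2 point(s)
  x = 6: RHS = 4, y in [2, 17]  -> 2 point(s)
  x = 7: RHS = 7, y in [8, 11]  -> 2 point(s)
  x = 10: RHS = 7, y in [8, 11]  -> 2 point(s)
  x = 11: RHS = 5, y in [9, 10]  -> 2 point(s)
  x = 14: RHS = 1, y in [1, 18]  -> 2 point(s)
  x = 18: RHS = 9, y in [3, 16]  -> 2 point(s)
Affine points: 19. Add the point at infinity: total = 20.

#E(F_19) = 20


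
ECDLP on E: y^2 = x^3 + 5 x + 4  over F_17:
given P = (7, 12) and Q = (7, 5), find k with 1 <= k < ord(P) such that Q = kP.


Enumerate multiples of P until we hit Q = (7, 5):
  1P = (7, 12)
  2P = (11, 8)
  3P = (0, 15)
  4P = (14, 8)
  5P = (5, 16)
  6P = (9, 9)
  7P = (16, 10)
  8P = (10, 0)
  9P = (16, 7)
  10P = (9, 8)
  11P = (5, 1)
  12P = (14, 9)
  13P = (0, 2)
  14P = (11, 9)
  15P = (7, 5)
Match found at i = 15.

k = 15


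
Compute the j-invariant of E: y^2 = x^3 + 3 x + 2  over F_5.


Delta = -16(4 a^3 + 27 b^2) mod 5 = 4
-1728 * (4 a)^3 = -1728 * (4*3)^3 mod 5 = 1
j = 1 * 4^(-1) mod 5 = 4

j = 4 (mod 5)


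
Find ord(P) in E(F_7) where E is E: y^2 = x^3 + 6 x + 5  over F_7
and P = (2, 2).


Compute successive multiples of P until we hit O:
  1P = (2, 2)
  2P = (4, 3)
  3P = (3, 1)
  4P = (3, 6)
  5P = (4, 4)
  6P = (2, 5)
  7P = O

ord(P) = 7


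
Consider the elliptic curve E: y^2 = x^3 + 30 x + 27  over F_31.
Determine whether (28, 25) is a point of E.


Check whether y^2 = x^3 + 30 x + 27 (mod 31) for (x, y) = (28, 25).
LHS: y^2 = 25^2 mod 31 = 5
RHS: x^3 + 30 x + 27 = 28^3 + 30*28 + 27 mod 31 = 3
LHS != RHS

No, not on the curve


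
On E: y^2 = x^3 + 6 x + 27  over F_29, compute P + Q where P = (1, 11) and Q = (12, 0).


P != Q, so use the chord formula.
s = (y2 - y1) / (x2 - x1) = (18) / (11) mod 29 = 28
x3 = s^2 - x1 - x2 mod 29 = 28^2 - 1 - 12 = 17
y3 = s (x1 - x3) - y1 mod 29 = 28 * (1 - 17) - 11 = 5

P + Q = (17, 5)


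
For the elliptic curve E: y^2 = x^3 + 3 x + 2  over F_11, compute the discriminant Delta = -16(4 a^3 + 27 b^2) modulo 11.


4 a^3 + 27 b^2 = 4*3^3 + 27*2^2 = 108 + 108 = 216
Delta = -16 * (216) = -3456
Delta mod 11 = 9

Delta = 9 (mod 11)


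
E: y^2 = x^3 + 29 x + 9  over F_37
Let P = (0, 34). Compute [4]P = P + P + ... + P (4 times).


k = 4 = 100_2 (binary, LSB first: 001)
Double-and-add from P = (0, 34):
  bit 0 = 0: acc unchanged = O
  bit 1 = 0: acc unchanged = O
  bit 2 = 1: acc = O + (18, 6) = (18, 6)

4P = (18, 6)


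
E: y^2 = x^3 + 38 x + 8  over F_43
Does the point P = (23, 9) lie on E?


Check whether y^2 = x^3 + 38 x + 8 (mod 43) for (x, y) = (23, 9).
LHS: y^2 = 9^2 mod 43 = 38
RHS: x^3 + 38 x + 8 = 23^3 + 38*23 + 8 mod 43 = 20
LHS != RHS

No, not on the curve


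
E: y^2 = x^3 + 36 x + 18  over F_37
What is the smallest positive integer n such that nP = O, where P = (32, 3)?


Compute successive multiples of P until we hit O:
  1P = (32, 3)
  2P = (10, 34)
  3P = (7, 24)
  4P = (8, 2)
  5P = (27, 8)
  6P = (16, 18)
  7P = (25, 2)
  8P = (14, 26)
  ... (continuing to 37P)
  37P = O

ord(P) = 37


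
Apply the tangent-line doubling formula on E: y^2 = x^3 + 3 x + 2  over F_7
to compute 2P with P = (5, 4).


Doubling: s = (3 x1^2 + a) / (2 y1)
s = (3*5^2 + 3) / (2*4) mod 7 = 1
x3 = s^2 - 2 x1 mod 7 = 1^2 - 2*5 = 5
y3 = s (x1 - x3) - y1 mod 7 = 1 * (5 - 5) - 4 = 3

2P = (5, 3)


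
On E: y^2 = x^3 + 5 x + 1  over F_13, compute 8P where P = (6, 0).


k = 8 = 1000_2 (binary, LSB first: 0001)
Double-and-add from P = (6, 0):
  bit 0 = 0: acc unchanged = O
  bit 1 = 0: acc unchanged = O
  bit 2 = 0: acc unchanged = O
  bit 3 = 1: acc = O + O = O

8P = O


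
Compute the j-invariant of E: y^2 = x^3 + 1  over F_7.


Delta = -16(4 a^3 + 27 b^2) mod 7 = 2
-1728 * (4 a)^3 = -1728 * (4*0)^3 mod 7 = 0
j = 0 * 2^(-1) mod 7 = 0

j = 0 (mod 7)


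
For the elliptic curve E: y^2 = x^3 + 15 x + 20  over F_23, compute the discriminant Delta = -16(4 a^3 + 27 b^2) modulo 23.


4 a^3 + 27 b^2 = 4*15^3 + 27*20^2 = 13500 + 10800 = 24300
Delta = -16 * (24300) = -388800
Delta mod 23 = 15

Delta = 15 (mod 23)


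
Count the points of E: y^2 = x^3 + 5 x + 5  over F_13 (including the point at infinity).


For each x in F_13, count y with y^2 = x^3 + 5 x + 5 mod 13:
  x = 2: RHS = 10, y in [6, 7]  -> 2 point(s)
  x = 5: RHS = 12, y in [5, 8]  -> 2 point(s)
  x = 6: RHS = 4, y in [2, 11]  -> 2 point(s)
  x = 9: RHS = 12, y in [5, 8]  -> 2 point(s)
  x = 11: RHS = 0, y in [0]  -> 1 point(s)
  x = 12: RHS = 12, y in [5, 8]  -> 2 point(s)
Affine points: 11. Add the point at infinity: total = 12.

#E(F_13) = 12


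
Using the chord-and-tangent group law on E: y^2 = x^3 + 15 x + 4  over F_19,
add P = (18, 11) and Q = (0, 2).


P != Q, so use the chord formula.
s = (y2 - y1) / (x2 - x1) = (10) / (1) mod 19 = 10
x3 = s^2 - x1 - x2 mod 19 = 10^2 - 18 - 0 = 6
y3 = s (x1 - x3) - y1 mod 19 = 10 * (18 - 6) - 11 = 14

P + Q = (6, 14)


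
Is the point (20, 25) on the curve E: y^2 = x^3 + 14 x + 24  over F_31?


Check whether y^2 = x^3 + 14 x + 24 (mod 31) for (x, y) = (20, 25).
LHS: y^2 = 25^2 mod 31 = 5
RHS: x^3 + 14 x + 24 = 20^3 + 14*20 + 24 mod 31 = 27
LHS != RHS

No, not on the curve


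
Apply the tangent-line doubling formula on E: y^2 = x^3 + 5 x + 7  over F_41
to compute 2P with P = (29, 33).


Doubling: s = (3 x1^2 + a) / (2 y1)
s = (3*29^2 + 5) / (2*33) mod 41 = 6
x3 = s^2 - 2 x1 mod 41 = 6^2 - 2*29 = 19
y3 = s (x1 - x3) - y1 mod 41 = 6 * (29 - 19) - 33 = 27

2P = (19, 27)


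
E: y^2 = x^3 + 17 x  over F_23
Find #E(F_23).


For each x in F_23, count y with y^2 = x^3 + 17 x + 0 mod 23:
  x = 0: RHS = 0, y in [0]  -> 1 point(s)
  x = 1: RHS = 18, y in [8, 15]  -> 2 point(s)
  x = 3: RHS = 9, y in [3, 20]  -> 2 point(s)
  x = 5: RHS = 3, y in [7, 16]  -> 2 point(s)
  x = 7: RHS = 2, y in [5, 18]  -> 2 point(s)
  x = 8: RHS = 4, y in [2, 21]  -> 2 point(s)
  x = 9: RHS = 8, y in [10, 13]  -> 2 point(s)
  x = 11: RHS = 0, y in [0]  -> 1 point(s)
  x = 12: RHS = 0, y in [0]  -> 1 point(s)
  x = 13: RHS = 3, y in [7, 16]  -> 2 point(s)
  x = 17: RHS = 4, y in [2, 21]  -> 2 point(s)
  x = 19: RHS = 6, y in [11, 12]  -> 2 point(s)
  x = 21: RHS = 4, y in [2, 21]  -> 2 point(s)
Affine points: 23. Add the point at infinity: total = 24.

#E(F_23) = 24


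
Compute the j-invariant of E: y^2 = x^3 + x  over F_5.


Delta = -16(4 a^3 + 27 b^2) mod 5 = 1
-1728 * (4 a)^3 = -1728 * (4*1)^3 mod 5 = 3
j = 3 * 1^(-1) mod 5 = 3

j = 3 (mod 5)


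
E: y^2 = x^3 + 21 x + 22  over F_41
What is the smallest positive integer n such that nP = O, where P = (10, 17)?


Compute successive multiples of P until we hit O:
  1P = (10, 17)
  2P = (22, 12)
  3P = (18, 0)
  4P = (22, 29)
  5P = (10, 24)
  6P = O

ord(P) = 6


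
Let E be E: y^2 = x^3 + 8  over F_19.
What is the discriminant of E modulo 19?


4 a^3 + 27 b^2 = 4*0^3 + 27*8^2 = 0 + 1728 = 1728
Delta = -16 * (1728) = -27648
Delta mod 19 = 16

Delta = 16 (mod 19)


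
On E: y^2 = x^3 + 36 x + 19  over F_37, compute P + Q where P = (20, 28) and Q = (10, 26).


P != Q, so use the chord formula.
s = (y2 - y1) / (x2 - x1) = (35) / (27) mod 37 = 15
x3 = s^2 - x1 - x2 mod 37 = 15^2 - 20 - 10 = 10
y3 = s (x1 - x3) - y1 mod 37 = 15 * (20 - 10) - 28 = 11

P + Q = (10, 11)


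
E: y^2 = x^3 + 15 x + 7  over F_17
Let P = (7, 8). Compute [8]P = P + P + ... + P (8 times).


k = 8 = 1000_2 (binary, LSB first: 0001)
Double-and-add from P = (7, 8):
  bit 0 = 0: acc unchanged = O
  bit 1 = 0: acc unchanged = O
  bit 2 = 0: acc unchanged = O
  bit 3 = 1: acc = O + (13, 6) = (13, 6)

8P = (13, 6)


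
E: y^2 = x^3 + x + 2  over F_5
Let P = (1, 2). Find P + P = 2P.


Doubling: s = (3 x1^2 + a) / (2 y1)
s = (3*1^2 + 1) / (2*2) mod 5 = 1
x3 = s^2 - 2 x1 mod 5 = 1^2 - 2*1 = 4
y3 = s (x1 - x3) - y1 mod 5 = 1 * (1 - 4) - 2 = 0

2P = (4, 0)


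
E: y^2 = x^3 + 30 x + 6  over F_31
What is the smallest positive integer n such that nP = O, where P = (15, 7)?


Compute successive multiples of P until we hit O:
  1P = (15, 7)
  2P = (26, 17)
  3P = (29, 0)
  4P = (26, 14)
  5P = (15, 24)
  6P = O

ord(P) = 6


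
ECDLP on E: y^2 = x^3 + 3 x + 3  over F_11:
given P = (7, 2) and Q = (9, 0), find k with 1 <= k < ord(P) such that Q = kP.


Enumerate multiples of P until we hit Q = (9, 0):
  1P = (7, 2)
  2P = (9, 0)
Match found at i = 2.

k = 2


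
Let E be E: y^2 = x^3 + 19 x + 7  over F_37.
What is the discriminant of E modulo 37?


4 a^3 + 27 b^2 = 4*19^3 + 27*7^2 = 27436 + 1323 = 28759
Delta = -16 * (28759) = -460144
Delta mod 37 = 25

Delta = 25 (mod 37)


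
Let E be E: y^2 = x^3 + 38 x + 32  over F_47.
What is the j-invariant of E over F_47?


Delta = -16(4 a^3 + 27 b^2) mod 47 = 28
-1728 * (4 a)^3 = -1728 * (4*38)^3 mod 47 = 24
j = 24 * 28^(-1) mod 47 = 21

j = 21 (mod 47)


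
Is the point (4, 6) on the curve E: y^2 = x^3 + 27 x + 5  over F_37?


Check whether y^2 = x^3 + 27 x + 5 (mod 37) for (x, y) = (4, 6).
LHS: y^2 = 6^2 mod 37 = 36
RHS: x^3 + 27 x + 5 = 4^3 + 27*4 + 5 mod 37 = 29
LHS != RHS

No, not on the curve


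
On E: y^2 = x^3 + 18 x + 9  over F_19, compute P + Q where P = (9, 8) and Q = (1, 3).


P != Q, so use the chord formula.
s = (y2 - y1) / (x2 - x1) = (14) / (11) mod 19 = 3
x3 = s^2 - x1 - x2 mod 19 = 3^2 - 9 - 1 = 18
y3 = s (x1 - x3) - y1 mod 19 = 3 * (9 - 18) - 8 = 3

P + Q = (18, 3)


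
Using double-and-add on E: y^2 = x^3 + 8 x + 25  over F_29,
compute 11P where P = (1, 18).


k = 11 = 1011_2 (binary, LSB first: 1101)
Double-and-add from P = (1, 18):
  bit 0 = 1: acc = O + (1, 18) = (1, 18)
  bit 1 = 1: acc = (1, 18) + (20, 6) = (28, 25)
  bit 2 = 0: acc unchanged = (28, 25)
  bit 3 = 1: acc = (28, 25) + (12, 15) = (27, 1)

11P = (27, 1)


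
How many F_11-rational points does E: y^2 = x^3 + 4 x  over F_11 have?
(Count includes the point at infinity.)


For each x in F_11, count y with y^2 = x^3 + 4 x + 0 mod 11:
  x = 0: RHS = 0, y in [0]  -> 1 point(s)
  x = 1: RHS = 5, y in [4, 7]  -> 2 point(s)
  x = 2: RHS = 5, y in [4, 7]  -> 2 point(s)
  x = 4: RHS = 3, y in [5, 6]  -> 2 point(s)
  x = 6: RHS = 9, y in [3, 8]  -> 2 point(s)
  x = 8: RHS = 5, y in [4, 7]  -> 2 point(s)
Affine points: 11. Add the point at infinity: total = 12.

#E(F_11) = 12


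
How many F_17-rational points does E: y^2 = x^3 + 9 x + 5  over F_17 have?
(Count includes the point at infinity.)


For each x in F_17, count y with y^2 = x^3 + 9 x + 5 mod 17:
  x = 1: RHS = 15, y in [7, 10]  -> 2 point(s)
  x = 3: RHS = 8, y in [5, 12]  -> 2 point(s)
  x = 9: RHS = 16, y in [4, 13]  -> 2 point(s)
  x = 14: RHS = 2, y in [6, 11]  -> 2 point(s)
  x = 15: RHS = 13, y in [8, 9]  -> 2 point(s)
Affine points: 10. Add the point at infinity: total = 11.

#E(F_17) = 11


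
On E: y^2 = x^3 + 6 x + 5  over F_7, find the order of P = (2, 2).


Compute successive multiples of P until we hit O:
  1P = (2, 2)
  2P = (4, 3)
  3P = (3, 1)
  4P = (3, 6)
  5P = (4, 4)
  6P = (2, 5)
  7P = O

ord(P) = 7


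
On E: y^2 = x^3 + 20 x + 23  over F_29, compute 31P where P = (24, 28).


k = 31 = 11111_2 (binary, LSB first: 11111)
Double-and-add from P = (24, 28):
  bit 0 = 1: acc = O + (24, 28) = (24, 28)
  bit 1 = 1: acc = (24, 28) + (26, 9) = (4, 14)
  bit 2 = 1: acc = (4, 14) + (7, 10) = (23, 21)
  bit 3 = 1: acc = (23, 21) + (2, 10) = (0, 9)
  bit 4 = 1: acc = (0, 9) + (9, 2) = (7, 19)

31P = (7, 19)


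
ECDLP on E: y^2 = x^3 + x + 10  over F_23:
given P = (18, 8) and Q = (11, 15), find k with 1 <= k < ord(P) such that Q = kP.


Enumerate multiples of P until we hit Q = (11, 15):
  1P = (18, 8)
  2P = (11, 8)
  3P = (17, 15)
  4P = (14, 10)
  5P = (20, 16)
  6P = (1, 14)
  7P = (5, 5)
  8P = (4, 20)
  9P = (13, 14)
  10P = (10, 10)
  11P = (8, 1)
  12P = (6, 5)
  13P = (12, 5)
  14P = (22, 13)
  15P = (9, 9)
  16P = (21, 0)
  17P = (9, 14)
  18P = (22, 10)
  19P = (12, 18)
  20P = (6, 18)
  21P = (8, 22)
  22P = (10, 13)
  23P = (13, 9)
  24P = (4, 3)
  25P = (5, 18)
  26P = (1, 9)
  27P = (20, 7)
  28P = (14, 13)
  29P = (17, 8)
  30P = (11, 15)
Match found at i = 30.

k = 30


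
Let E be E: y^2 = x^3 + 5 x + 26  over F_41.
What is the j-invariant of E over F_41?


Delta = -16(4 a^3 + 27 b^2) mod 41 = 6
-1728 * (4 a)^3 = -1728 * (4*5)^3 mod 41 = 11
j = 11 * 6^(-1) mod 41 = 36

j = 36 (mod 41)


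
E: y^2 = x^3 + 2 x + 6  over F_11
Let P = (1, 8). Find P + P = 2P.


Doubling: s = (3 x1^2 + a) / (2 y1)
s = (3*1^2 + 2) / (2*8) mod 11 = 1
x3 = s^2 - 2 x1 mod 11 = 1^2 - 2*1 = 10
y3 = s (x1 - x3) - y1 mod 11 = 1 * (1 - 10) - 8 = 5

2P = (10, 5)


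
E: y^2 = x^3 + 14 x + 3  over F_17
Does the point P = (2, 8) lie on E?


Check whether y^2 = x^3 + 14 x + 3 (mod 17) for (x, y) = (2, 8).
LHS: y^2 = 8^2 mod 17 = 13
RHS: x^3 + 14 x + 3 = 2^3 + 14*2 + 3 mod 17 = 5
LHS != RHS

No, not on the curve


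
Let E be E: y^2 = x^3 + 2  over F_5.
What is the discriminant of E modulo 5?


4 a^3 + 27 b^2 = 4*0^3 + 27*2^2 = 0 + 108 = 108
Delta = -16 * (108) = -1728
Delta mod 5 = 2

Delta = 2 (mod 5)


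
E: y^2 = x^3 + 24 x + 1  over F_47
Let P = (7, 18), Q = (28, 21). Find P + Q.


P != Q, so use the chord formula.
s = (y2 - y1) / (x2 - x1) = (3) / (21) mod 47 = 27
x3 = s^2 - x1 - x2 mod 47 = 27^2 - 7 - 28 = 36
y3 = s (x1 - x3) - y1 mod 47 = 27 * (7 - 36) - 18 = 45

P + Q = (36, 45)


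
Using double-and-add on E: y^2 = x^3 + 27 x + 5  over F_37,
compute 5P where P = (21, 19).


k = 5 = 101_2 (binary, LSB first: 101)
Double-and-add from P = (21, 19):
  bit 0 = 1: acc = O + (21, 19) = (21, 19)
  bit 1 = 0: acc unchanged = (21, 19)
  bit 2 = 1: acc = (21, 19) + (2, 20) = (18, 12)

5P = (18, 12)


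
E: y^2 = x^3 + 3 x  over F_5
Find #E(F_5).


For each x in F_5, count y with y^2 = x^3 + 3 x + 0 mod 5:
  x = 0: RHS = 0, y in [0]  -> 1 point(s)
  x = 1: RHS = 4, y in [2, 3]  -> 2 point(s)
  x = 2: RHS = 4, y in [2, 3]  -> 2 point(s)
  x = 3: RHS = 1, y in [1, 4]  -> 2 point(s)
  x = 4: RHS = 1, y in [1, 4]  -> 2 point(s)
Affine points: 9. Add the point at infinity: total = 10.

#E(F_5) = 10


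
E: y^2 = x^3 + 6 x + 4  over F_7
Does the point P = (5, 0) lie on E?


Check whether y^2 = x^3 + 6 x + 4 (mod 7) for (x, y) = (5, 0).
LHS: y^2 = 0^2 mod 7 = 0
RHS: x^3 + 6 x + 4 = 5^3 + 6*5 + 4 mod 7 = 5
LHS != RHS

No, not on the curve


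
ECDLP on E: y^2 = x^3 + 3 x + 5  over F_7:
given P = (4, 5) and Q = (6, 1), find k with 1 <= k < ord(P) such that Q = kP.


Enumerate multiples of P until we hit Q = (6, 1):
  1P = (4, 5)
  2P = (1, 4)
  3P = (6, 6)
  4P = (6, 1)
Match found at i = 4.

k = 4


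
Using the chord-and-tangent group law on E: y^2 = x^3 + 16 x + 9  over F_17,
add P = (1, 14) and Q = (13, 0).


P != Q, so use the chord formula.
s = (y2 - y1) / (x2 - x1) = (3) / (12) mod 17 = 13
x3 = s^2 - x1 - x2 mod 17 = 13^2 - 1 - 13 = 2
y3 = s (x1 - x3) - y1 mod 17 = 13 * (1 - 2) - 14 = 7

P + Q = (2, 7)


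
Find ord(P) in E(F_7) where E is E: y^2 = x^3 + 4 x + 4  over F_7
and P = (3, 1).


Compute successive multiples of P until we hit O:
  1P = (3, 1)
  2P = (5, 3)
  3P = (0, 2)
  4P = (1, 3)
  5P = (4, 0)
  6P = (1, 4)
  7P = (0, 5)
  8P = (5, 4)
  ... (continuing to 10P)
  10P = O

ord(P) = 10


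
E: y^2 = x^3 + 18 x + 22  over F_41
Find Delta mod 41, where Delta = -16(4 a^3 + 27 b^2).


4 a^3 + 27 b^2 = 4*18^3 + 27*22^2 = 23328 + 13068 = 36396
Delta = -16 * (36396) = -582336
Delta mod 41 = 28

Delta = 28 (mod 41)


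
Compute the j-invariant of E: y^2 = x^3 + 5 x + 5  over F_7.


Delta = -16(4 a^3 + 27 b^2) mod 7 = 2
-1728 * (4 a)^3 = -1728 * (4*5)^3 mod 7 = 6
j = 6 * 2^(-1) mod 7 = 3

j = 3 (mod 7)


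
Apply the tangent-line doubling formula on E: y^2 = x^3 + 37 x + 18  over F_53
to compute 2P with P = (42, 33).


Doubling: s = (3 x1^2 + a) / (2 y1)
s = (3*42^2 + 37) / (2*33) mod 53 = 43
x3 = s^2 - 2 x1 mod 53 = 43^2 - 2*42 = 16
y3 = s (x1 - x3) - y1 mod 53 = 43 * (42 - 16) - 33 = 25

2P = (16, 25)


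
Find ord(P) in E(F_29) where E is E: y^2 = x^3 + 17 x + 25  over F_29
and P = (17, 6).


Compute successive multiples of P until we hit O:
  1P = (17, 6)
  2P = (2, 26)
  3P = (15, 1)
  4P = (25, 3)
  5P = (3, 25)
  6P = (3, 4)
  7P = (25, 26)
  8P = (15, 28)
  ... (continuing to 11P)
  11P = O

ord(P) = 11


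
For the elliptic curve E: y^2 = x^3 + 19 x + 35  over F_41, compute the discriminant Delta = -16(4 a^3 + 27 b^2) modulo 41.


4 a^3 + 27 b^2 = 4*19^3 + 27*35^2 = 27436 + 33075 = 60511
Delta = -16 * (60511) = -968176
Delta mod 41 = 39

Delta = 39 (mod 41)


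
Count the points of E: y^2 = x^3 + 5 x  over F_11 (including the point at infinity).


For each x in F_11, count y with y^2 = x^3 + 5 x + 0 mod 11:
  x = 0: RHS = 0, y in [0]  -> 1 point(s)
  x = 3: RHS = 9, y in [3, 8]  -> 2 point(s)
  x = 6: RHS = 4, y in [2, 9]  -> 2 point(s)
  x = 7: RHS = 4, y in [2, 9]  -> 2 point(s)
  x = 9: RHS = 4, y in [2, 9]  -> 2 point(s)
  x = 10: RHS = 5, y in [4, 7]  -> 2 point(s)
Affine points: 11. Add the point at infinity: total = 12.

#E(F_11) = 12


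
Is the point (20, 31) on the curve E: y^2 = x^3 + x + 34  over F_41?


Check whether y^2 = x^3 + 1 x + 34 (mod 41) for (x, y) = (20, 31).
LHS: y^2 = 31^2 mod 41 = 18
RHS: x^3 + 1 x + 34 = 20^3 + 1*20 + 34 mod 41 = 18
LHS = RHS

Yes, on the curve


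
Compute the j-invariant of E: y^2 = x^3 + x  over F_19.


Delta = -16(4 a^3 + 27 b^2) mod 19 = 12
-1728 * (4 a)^3 = -1728 * (4*1)^3 mod 19 = 7
j = 7 * 12^(-1) mod 19 = 18

j = 18 (mod 19)


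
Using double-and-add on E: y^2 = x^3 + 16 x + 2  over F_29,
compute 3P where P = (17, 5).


k = 3 = 11_2 (binary, LSB first: 11)
Double-and-add from P = (17, 5):
  bit 0 = 1: acc = O + (17, 5) = (17, 5)
  bit 1 = 1: acc = (17, 5) + (8, 27) = (20, 12)

3P = (20, 12)


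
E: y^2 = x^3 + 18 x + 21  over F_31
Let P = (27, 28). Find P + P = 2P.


Doubling: s = (3 x1^2 + a) / (2 y1)
s = (3*27^2 + 18) / (2*28) mod 31 = 20
x3 = s^2 - 2 x1 mod 31 = 20^2 - 2*27 = 5
y3 = s (x1 - x3) - y1 mod 31 = 20 * (27 - 5) - 28 = 9

2P = (5, 9)


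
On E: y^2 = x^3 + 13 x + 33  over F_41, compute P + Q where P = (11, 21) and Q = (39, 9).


P != Q, so use the chord formula.
s = (y2 - y1) / (x2 - x1) = (29) / (28) mod 41 = 23
x3 = s^2 - x1 - x2 mod 41 = 23^2 - 11 - 39 = 28
y3 = s (x1 - x3) - y1 mod 41 = 23 * (11 - 28) - 21 = 39

P + Q = (28, 39)


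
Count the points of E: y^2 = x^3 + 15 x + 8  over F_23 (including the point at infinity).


For each x in F_23, count y with y^2 = x^3 + 15 x + 8 mod 23:
  x = 0: RHS = 8, y in [10, 13]  -> 2 point(s)
  x = 1: RHS = 1, y in [1, 22]  -> 2 point(s)
  x = 2: RHS = 0, y in [0]  -> 1 point(s)
  x = 5: RHS = 1, y in [1, 22]  -> 2 point(s)
  x = 10: RHS = 8, y in [10, 13]  -> 2 point(s)
  x = 11: RHS = 9, y in [3, 20]  -> 2 point(s)
  x = 13: RHS = 8, y in [10, 13]  -> 2 point(s)
  x = 14: RHS = 18, y in [8, 15]  -> 2 point(s)
  x = 17: RHS = 1, y in [1, 22]  -> 2 point(s)
  x = 21: RHS = 16, y in [4, 19]  -> 2 point(s)
Affine points: 19. Add the point at infinity: total = 20.

#E(F_23) = 20


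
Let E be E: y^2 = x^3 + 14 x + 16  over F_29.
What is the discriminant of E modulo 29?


4 a^3 + 27 b^2 = 4*14^3 + 27*16^2 = 10976 + 6912 = 17888
Delta = -16 * (17888) = -286208
Delta mod 29 = 22

Delta = 22 (mod 29)


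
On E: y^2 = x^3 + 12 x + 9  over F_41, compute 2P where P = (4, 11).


Doubling: s = (3 x1^2 + a) / (2 y1)
s = (3*4^2 + 12) / (2*11) mod 41 = 40
x3 = s^2 - 2 x1 mod 41 = 40^2 - 2*4 = 34
y3 = s (x1 - x3) - y1 mod 41 = 40 * (4 - 34) - 11 = 19

2P = (34, 19)


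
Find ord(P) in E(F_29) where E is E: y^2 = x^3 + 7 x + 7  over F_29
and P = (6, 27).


Compute successive multiples of P until we hit O:
  1P = (6, 27)
  2P = (8, 16)
  3P = (9, 4)
  4P = (18, 7)
  5P = (11, 20)
  6P = (7, 15)
  7P = (15, 23)
  8P = (15, 6)
  ... (continuing to 15P)
  15P = O

ord(P) = 15


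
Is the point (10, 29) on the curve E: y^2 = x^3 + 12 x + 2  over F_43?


Check whether y^2 = x^3 + 12 x + 2 (mod 43) for (x, y) = (10, 29).
LHS: y^2 = 29^2 mod 43 = 24
RHS: x^3 + 12 x + 2 = 10^3 + 12*10 + 2 mod 43 = 4
LHS != RHS

No, not on the curve


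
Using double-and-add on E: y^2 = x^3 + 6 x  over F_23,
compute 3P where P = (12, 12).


k = 3 = 11_2 (binary, LSB first: 11)
Double-and-add from P = (12, 12):
  bit 0 = 1: acc = O + (12, 12) = (12, 12)
  bit 1 = 1: acc = (12, 12) + (0, 0) = (12, 11)

3P = (12, 11)


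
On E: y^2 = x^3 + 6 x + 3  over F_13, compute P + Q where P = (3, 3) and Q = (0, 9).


P != Q, so use the chord formula.
s = (y2 - y1) / (x2 - x1) = (6) / (10) mod 13 = 11
x3 = s^2 - x1 - x2 mod 13 = 11^2 - 3 - 0 = 1
y3 = s (x1 - x3) - y1 mod 13 = 11 * (3 - 1) - 3 = 6

P + Q = (1, 6)


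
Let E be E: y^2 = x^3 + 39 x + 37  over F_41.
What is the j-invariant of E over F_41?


Delta = -16(4 a^3 + 27 b^2) mod 41 = 37
-1728 * (4 a)^3 = -1728 * (4*39)^3 mod 41 = 38
j = 38 * 37^(-1) mod 41 = 11

j = 11 (mod 41)


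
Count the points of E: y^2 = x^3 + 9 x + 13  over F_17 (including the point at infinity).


For each x in F_17, count y with y^2 = x^3 + 9 x + 13 mod 17:
  x = 0: RHS = 13, y in [8, 9]  -> 2 point(s)
  x = 3: RHS = 16, y in [4, 13]  -> 2 point(s)
  x = 5: RHS = 13, y in [8, 9]  -> 2 point(s)
  x = 8: RHS = 2, y in [6, 11]  -> 2 point(s)
  x = 10: RHS = 15, y in [7, 10]  -> 2 point(s)
  x = 11: RHS = 15, y in [7, 10]  -> 2 point(s)
  x = 12: RHS = 13, y in [8, 9]  -> 2 point(s)
  x = 13: RHS = 15, y in [7, 10]  -> 2 point(s)
  x = 15: RHS = 4, y in [2, 15]  -> 2 point(s)
Affine points: 18. Add the point at infinity: total = 19.

#E(F_17) = 19


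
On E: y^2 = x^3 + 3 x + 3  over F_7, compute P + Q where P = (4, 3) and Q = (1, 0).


P != Q, so use the chord formula.
s = (y2 - y1) / (x2 - x1) = (4) / (4) mod 7 = 1
x3 = s^2 - x1 - x2 mod 7 = 1^2 - 4 - 1 = 3
y3 = s (x1 - x3) - y1 mod 7 = 1 * (4 - 3) - 3 = 5

P + Q = (3, 5)


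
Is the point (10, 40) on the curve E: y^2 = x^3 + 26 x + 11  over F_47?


Check whether y^2 = x^3 + 26 x + 11 (mod 47) for (x, y) = (10, 40).
LHS: y^2 = 40^2 mod 47 = 2
RHS: x^3 + 26 x + 11 = 10^3 + 26*10 + 11 mod 47 = 2
LHS = RHS

Yes, on the curve


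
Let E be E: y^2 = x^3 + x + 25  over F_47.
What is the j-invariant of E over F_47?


Delta = -16(4 a^3 + 27 b^2) mod 47 = 45
-1728 * (4 a)^3 = -1728 * (4*1)^3 mod 47 = 46
j = 46 * 45^(-1) mod 47 = 24

j = 24 (mod 47)


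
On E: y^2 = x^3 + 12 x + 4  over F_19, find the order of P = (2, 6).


Compute successive multiples of P until we hit O:
  1P = (2, 6)
  2P = (0, 17)
  3P = (14, 3)
  4P = (9, 10)
  5P = (6, 8)
  6P = (16, 6)
  7P = (1, 13)
  8P = (8, 17)
  ... (continuing to 23P)
  23P = O

ord(P) = 23


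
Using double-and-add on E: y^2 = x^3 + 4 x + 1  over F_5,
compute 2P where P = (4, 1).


k = 2 = 10_2 (binary, LSB first: 01)
Double-and-add from P = (4, 1):
  bit 0 = 0: acc unchanged = O
  bit 1 = 1: acc = O + (3, 0) = (3, 0)

2P = (3, 0)


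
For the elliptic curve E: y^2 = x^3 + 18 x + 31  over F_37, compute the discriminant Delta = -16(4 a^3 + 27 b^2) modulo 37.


4 a^3 + 27 b^2 = 4*18^3 + 27*31^2 = 23328 + 25947 = 49275
Delta = -16 * (49275) = -788400
Delta mod 37 = 33

Delta = 33 (mod 37)


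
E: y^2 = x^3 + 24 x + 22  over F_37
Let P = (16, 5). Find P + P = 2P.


Doubling: s = (3 x1^2 + a) / (2 y1)
s = (3*16^2 + 24) / (2*5) mod 37 = 20
x3 = s^2 - 2 x1 mod 37 = 20^2 - 2*16 = 35
y3 = s (x1 - x3) - y1 mod 37 = 20 * (16 - 35) - 5 = 22

2P = (35, 22)


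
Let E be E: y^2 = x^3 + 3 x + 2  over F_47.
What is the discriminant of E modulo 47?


4 a^3 + 27 b^2 = 4*3^3 + 27*2^2 = 108 + 108 = 216
Delta = -16 * (216) = -3456
Delta mod 47 = 22

Delta = 22 (mod 47)


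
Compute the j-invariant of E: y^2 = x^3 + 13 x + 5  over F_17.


Delta = -16(4 a^3 + 27 b^2) mod 17 = 11
-1728 * (4 a)^3 = -1728 * (4*13)^3 mod 17 = 6
j = 6 * 11^(-1) mod 17 = 16

j = 16 (mod 17)


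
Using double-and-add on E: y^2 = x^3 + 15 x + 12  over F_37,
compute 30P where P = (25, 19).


k = 30 = 11110_2 (binary, LSB first: 01111)
Double-and-add from P = (25, 19):
  bit 0 = 0: acc unchanged = O
  bit 1 = 1: acc = O + (33, 31) = (33, 31)
  bit 2 = 1: acc = (33, 31) + (24, 5) = (29, 34)
  bit 3 = 1: acc = (29, 34) + (1, 19) = (18, 34)
  bit 4 = 1: acc = (18, 34) + (26, 12) = (26, 25)

30P = (26, 25)


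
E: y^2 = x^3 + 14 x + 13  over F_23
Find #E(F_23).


For each x in F_23, count y with y^2 = x^3 + 14 x + 13 mod 23:
  x = 0: RHS = 13, y in [6, 17]  -> 2 point(s)
  x = 2: RHS = 3, y in [7, 16]  -> 2 point(s)
  x = 3: RHS = 13, y in [6, 17]  -> 2 point(s)
  x = 4: RHS = 18, y in [8, 15]  -> 2 point(s)
  x = 5: RHS = 1, y in [1, 22]  -> 2 point(s)
  x = 8: RHS = 16, y in [4, 19]  -> 2 point(s)
  x = 10: RHS = 3, y in [7, 16]  -> 2 point(s)
  x = 11: RHS = 3, y in [7, 16]  -> 2 point(s)
  x = 12: RHS = 0, y in [0]  -> 1 point(s)
  x = 13: RHS = 0, y in [0]  -> 1 point(s)
  x = 14: RHS = 9, y in [3, 20]  -> 2 point(s)
  x = 16: RHS = 9, y in [3, 20]  -> 2 point(s)
  x = 17: RHS = 12, y in [9, 14]  -> 2 point(s)
  x = 18: RHS = 2, y in [5, 18]  -> 2 point(s)
  x = 19: RHS = 8, y in [10, 13]  -> 2 point(s)
  x = 20: RHS = 13, y in [6, 17]  -> 2 point(s)
  x = 21: RHS = 0, y in [0]  -> 1 point(s)
Affine points: 31. Add the point at infinity: total = 32.

#E(F_23) = 32


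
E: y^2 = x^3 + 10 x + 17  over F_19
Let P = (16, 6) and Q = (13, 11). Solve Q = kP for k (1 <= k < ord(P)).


Enumerate multiples of P until we hit Q = (13, 11):
  1P = (16, 6)
  2P = (13, 8)
  3P = (1, 3)
  4P = (18, 5)
  5P = (9, 0)
  6P = (18, 14)
  7P = (1, 16)
  8P = (13, 11)
Match found at i = 8.

k = 8


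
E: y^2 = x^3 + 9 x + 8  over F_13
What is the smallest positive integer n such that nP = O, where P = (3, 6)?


Compute successive multiples of P until we hit O:
  1P = (3, 6)
  2P = (3, 7)
  3P = O

ord(P) = 3


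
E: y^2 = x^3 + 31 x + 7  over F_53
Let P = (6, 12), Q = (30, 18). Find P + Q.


P != Q, so use the chord formula.
s = (y2 - y1) / (x2 - x1) = (6) / (24) mod 53 = 40
x3 = s^2 - x1 - x2 mod 53 = 40^2 - 6 - 30 = 27
y3 = s (x1 - x3) - y1 mod 53 = 40 * (6 - 27) - 12 = 49

P + Q = (27, 49)


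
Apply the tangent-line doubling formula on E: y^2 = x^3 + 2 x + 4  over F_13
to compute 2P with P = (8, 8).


Doubling: s = (3 x1^2 + a) / (2 y1)
s = (3*8^2 + 2) / (2*8) mod 13 = 4
x3 = s^2 - 2 x1 mod 13 = 4^2 - 2*8 = 0
y3 = s (x1 - x3) - y1 mod 13 = 4 * (8 - 0) - 8 = 11

2P = (0, 11)


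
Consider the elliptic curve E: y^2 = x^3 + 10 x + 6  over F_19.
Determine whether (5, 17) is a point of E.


Check whether y^2 = x^3 + 10 x + 6 (mod 19) for (x, y) = (5, 17).
LHS: y^2 = 17^2 mod 19 = 4
RHS: x^3 + 10 x + 6 = 5^3 + 10*5 + 6 mod 19 = 10
LHS != RHS

No, not on the curve


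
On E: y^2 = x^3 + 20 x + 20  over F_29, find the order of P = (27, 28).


Compute successive multiples of P until we hit O:
  1P = (27, 28)
  2P = (28, 17)
  3P = (8, 24)
  4P = (22, 28)
  5P = (9, 1)
  6P = (17, 16)
  7P = (5, 10)
  8P = (19, 26)
  ... (continuing to 33P)
  33P = O

ord(P) = 33


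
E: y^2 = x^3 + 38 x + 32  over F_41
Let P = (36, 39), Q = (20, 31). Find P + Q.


P != Q, so use the chord formula.
s = (y2 - y1) / (x2 - x1) = (33) / (25) mod 41 = 21
x3 = s^2 - x1 - x2 mod 41 = 21^2 - 36 - 20 = 16
y3 = s (x1 - x3) - y1 mod 41 = 21 * (36 - 16) - 39 = 12

P + Q = (16, 12)


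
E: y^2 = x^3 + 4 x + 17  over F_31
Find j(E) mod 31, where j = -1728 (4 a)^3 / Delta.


Delta = -16(4 a^3 + 27 b^2) mod 31 = 16
-1728 * (4 a)^3 = -1728 * (4*4)^3 mod 31 = 1
j = 1 * 16^(-1) mod 31 = 2

j = 2 (mod 31)


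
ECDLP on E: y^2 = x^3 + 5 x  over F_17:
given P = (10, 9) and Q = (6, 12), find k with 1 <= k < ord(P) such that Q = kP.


Enumerate multiples of P until we hit Q = (6, 12):
  1P = (10, 9)
  2P = (15, 13)
  3P = (11, 14)
  4P = (4, 4)
  5P = (7, 2)
  6P = (13, 1)
  7P = (3, 12)
  8P = (8, 12)
  9P = (14, 14)
  10P = (2, 1)
  11P = (6, 12)
Match found at i = 11.

k = 11


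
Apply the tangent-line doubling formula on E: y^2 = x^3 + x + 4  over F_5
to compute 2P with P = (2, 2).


Doubling: s = (3 x1^2 + a) / (2 y1)
s = (3*2^2 + 1) / (2*2) mod 5 = 2
x3 = s^2 - 2 x1 mod 5 = 2^2 - 2*2 = 0
y3 = s (x1 - x3) - y1 mod 5 = 2 * (2 - 0) - 2 = 2

2P = (0, 2)


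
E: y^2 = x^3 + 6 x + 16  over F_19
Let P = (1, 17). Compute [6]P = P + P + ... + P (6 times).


k = 6 = 110_2 (binary, LSB first: 011)
Double-and-add from P = (1, 17):
  bit 0 = 0: acc unchanged = O
  bit 1 = 1: acc = O + (9, 1) = (9, 1)
  bit 2 = 1: acc = (9, 1) + (2, 6) = (12, 12)

6P = (12, 12)
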